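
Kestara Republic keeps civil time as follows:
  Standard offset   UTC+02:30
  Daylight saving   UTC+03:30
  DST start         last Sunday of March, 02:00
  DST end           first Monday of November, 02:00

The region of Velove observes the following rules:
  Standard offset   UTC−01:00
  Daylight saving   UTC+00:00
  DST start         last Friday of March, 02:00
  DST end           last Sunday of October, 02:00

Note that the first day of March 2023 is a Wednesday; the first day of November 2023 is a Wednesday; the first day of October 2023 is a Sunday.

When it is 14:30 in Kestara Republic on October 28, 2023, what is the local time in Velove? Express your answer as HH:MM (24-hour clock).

1 March 2023 is a Wednesday, so Sundays fall on 5, 12, 19, 26; the last is March 26.
1 November 2023 is a Wednesday, so the first Monday is November 6.
October 28, 2023 falls between 26 March and 6 November, so daylight saving is in effect and Kestara Republic is at UTC+03:30.
14:30 Kestara Republic − 3h30m = 11:00 UTC.
1 March 2023 is a Wednesday, so Fridays fall on 3, 10, 17, 24, 31; the last is March 31.
1 October 2023 is a Sunday, so Sundays fall on 1, 8, 15, 22, 29; the last is October 29.
At the standard offset (UTC−01:00), 11:00 UTC − 1h = 10:00 Velove standard time.
The standard-time date in Velove, October 28, 2023, falls between 31 March and 29 October, so daylight saving is in effect and Velove is at UTC+00:00.
11:00 UTC + 0h = 11:00 Velove.

11:00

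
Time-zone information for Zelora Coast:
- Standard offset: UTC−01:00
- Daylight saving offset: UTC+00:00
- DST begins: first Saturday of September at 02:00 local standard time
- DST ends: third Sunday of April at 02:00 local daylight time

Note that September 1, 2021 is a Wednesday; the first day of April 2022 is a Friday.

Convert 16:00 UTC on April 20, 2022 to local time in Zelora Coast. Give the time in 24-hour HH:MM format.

1 September 2021 is a Wednesday, so the first Saturday is September 4.
1 April 2022 is a Friday, so the first Sunday is April 3 and the third is April 17.
At the standard offset (UTC−01:00), 16:00 UTC − 1h = 15:00 Zelora Coast standard time.
The standard-time date in Zelora Coast, April 20, 2022, is outside the daylight-saving period (4 September 2021 – 17 April 2022), so Zelora Coast is on standard time, UTC−01:00.
16:00 UTC − 1h = 15:00 local.

15:00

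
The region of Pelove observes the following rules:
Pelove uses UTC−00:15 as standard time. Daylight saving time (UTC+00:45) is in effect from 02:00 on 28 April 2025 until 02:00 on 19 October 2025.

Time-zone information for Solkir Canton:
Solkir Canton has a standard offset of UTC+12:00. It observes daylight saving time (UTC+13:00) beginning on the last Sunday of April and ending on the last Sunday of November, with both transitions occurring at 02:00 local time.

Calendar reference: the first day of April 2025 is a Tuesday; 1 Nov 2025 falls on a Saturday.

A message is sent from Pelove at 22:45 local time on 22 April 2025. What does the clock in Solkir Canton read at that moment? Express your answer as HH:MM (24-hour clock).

Daylight saving runs 28 April – 19 October; 22 April 2025 is outside that window, so Pelove is on standard time at UTC−00:15.
22:45 Pelove + 0h15m = 23:00 UTC.
1 April 2025 is a Tuesday, so Sundays fall on 6, 13, 20, 27; the last is April 27.
1 November 2025 is a Saturday, so Sundays fall on 2, 9, 16, 23, 30; the last is November 30.
At the standard offset (UTC+12:00), 23:00 UTC + 12h = 11:00 Solkir Canton standard time (rolling into the next day, 23 April 2025).
The standard-time date in Solkir Canton, 23 April 2025, does not fall between 27 April and 30 November, so daylight saving is not in effect and Solkir Canton is at UTC+12:00.
23:00 UTC + 12h = 11:00 Solkir Canton (rolling into the next day, 23 April 2025).

11:00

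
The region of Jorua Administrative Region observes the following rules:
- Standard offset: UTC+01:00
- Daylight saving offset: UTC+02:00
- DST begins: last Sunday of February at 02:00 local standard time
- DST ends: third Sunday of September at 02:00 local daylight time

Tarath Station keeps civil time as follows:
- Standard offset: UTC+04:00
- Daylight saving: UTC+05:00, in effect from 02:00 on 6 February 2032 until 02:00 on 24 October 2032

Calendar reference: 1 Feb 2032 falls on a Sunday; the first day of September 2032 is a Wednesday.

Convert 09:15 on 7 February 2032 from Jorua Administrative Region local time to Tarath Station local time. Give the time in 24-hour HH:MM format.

13:15

1 February 2032 is a Sunday, so Sundays fall on 1, 8, 15, 22, 29; the last is February 29.
1 September 2032 is a Wednesday, so the first Sunday is September 5 and the third is September 19.
7 February 2032 is outside the daylight-saving period (29 February – 19 September), so Jorua Administrative Region is on standard time, UTC+01:00.
09:15 Jorua Administrative Region − 1h = 08:15 UTC.
At the standard offset (UTC+04:00), 08:15 UTC + 4h = 12:15 Tarath Station standard time.
Daylight saving runs 6 February – 24 October; the standard-time date in Tarath Station, 7 February 2032, is inside that window, so Tarath Station is at UTC+05:00.
08:15 UTC + 5h = 13:15 Tarath Station.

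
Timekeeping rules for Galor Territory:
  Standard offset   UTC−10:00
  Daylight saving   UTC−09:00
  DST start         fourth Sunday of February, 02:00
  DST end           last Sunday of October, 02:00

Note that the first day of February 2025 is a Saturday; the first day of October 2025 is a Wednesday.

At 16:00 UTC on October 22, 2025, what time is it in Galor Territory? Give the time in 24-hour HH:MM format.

07:00

1 February 2025 is a Saturday, so the first Sunday is February 2 and the fourth is February 23.
1 October 2025 is a Wednesday, so Sundays fall on 5, 12, 19, 26; the last is October 26.
At the standard offset (UTC−10:00), 16:00 UTC − 10h = 06:00 Galor Territory standard time.
The standard-time date in Galor Territory, October 22, 2025, falls between 23 February and 26 October, so daylight saving is in effect and Galor Territory is at UTC−09:00.
16:00 UTC − 9h = 07:00 local.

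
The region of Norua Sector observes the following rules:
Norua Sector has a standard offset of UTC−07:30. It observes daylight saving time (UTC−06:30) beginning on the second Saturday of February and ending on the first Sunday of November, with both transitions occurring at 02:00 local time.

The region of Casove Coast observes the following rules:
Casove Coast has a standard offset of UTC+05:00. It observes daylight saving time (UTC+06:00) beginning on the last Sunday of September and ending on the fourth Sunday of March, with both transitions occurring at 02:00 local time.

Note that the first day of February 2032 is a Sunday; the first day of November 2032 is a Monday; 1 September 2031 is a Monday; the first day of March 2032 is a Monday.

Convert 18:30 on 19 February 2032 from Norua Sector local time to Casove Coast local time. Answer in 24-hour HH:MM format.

1 February 2032 is a Sunday, so the first Saturday is February 7 and the second is February 14.
1 November 2032 is a Monday, so the first Sunday is November 7.
Daylight saving runs 14 February – 7 November; 19 February 2032 is inside that window, so Norua Sector is at UTC−06:30.
18:30 Norua Sector + 6h30m = 01:00 UTC (rolling into the next day, 20 February 2032).
1 September 2031 is a Monday, so Sundays fall on 7, 14, 21, 28; the last is September 28.
1 March 2032 is a Monday, so the first Sunday is March 7 and the fourth is March 28.
At the standard offset (UTC+05:00), 01:00 UTC + 5h = 06:00 Casove Coast standard time.
The standard-time date in Casove Coast, 20 February 2032, falls between 28 September 2031 and 28 March 2032, so daylight saving is in effect and Casove Coast is at UTC+06:00.
01:00 UTC + 6h = 07:00 Casove Coast.

07:00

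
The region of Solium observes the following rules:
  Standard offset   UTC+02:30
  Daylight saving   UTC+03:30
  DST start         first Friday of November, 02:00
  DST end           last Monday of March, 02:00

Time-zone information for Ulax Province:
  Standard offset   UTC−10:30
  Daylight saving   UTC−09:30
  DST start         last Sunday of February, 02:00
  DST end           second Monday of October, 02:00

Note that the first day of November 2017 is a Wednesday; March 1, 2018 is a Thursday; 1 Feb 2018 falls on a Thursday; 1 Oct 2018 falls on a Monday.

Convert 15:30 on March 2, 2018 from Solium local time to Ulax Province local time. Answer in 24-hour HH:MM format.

02:30

1 November 2017 is a Wednesday, so the first Friday is November 3.
1 March 2018 is a Thursday, so Mondays fall on 5, 12, 19, 26; the last is March 26.
March 2, 2018 lies within the daylight-saving period (3 November 2017 – 26 March 2018), so Solium is on daylight time, UTC+03:30.
15:30 Solium − 3h30m = 12:00 UTC.
1 February 2018 is a Thursday, so Sundays fall on 4, 11, 18, 25; the last is February 25.
1 October 2018 is a Monday, so the first Monday is October 1 and the second is October 8.
At the standard offset (UTC−10:30), 12:00 UTC − 10h30m = 01:30 Ulax Province standard time.
Daylight saving runs 25 February – 8 October; the standard-time date in Ulax Province, March 2, 2018, is inside that window, so Ulax Province is at UTC−09:30.
12:00 UTC − 9h30m = 02:30 Ulax Province.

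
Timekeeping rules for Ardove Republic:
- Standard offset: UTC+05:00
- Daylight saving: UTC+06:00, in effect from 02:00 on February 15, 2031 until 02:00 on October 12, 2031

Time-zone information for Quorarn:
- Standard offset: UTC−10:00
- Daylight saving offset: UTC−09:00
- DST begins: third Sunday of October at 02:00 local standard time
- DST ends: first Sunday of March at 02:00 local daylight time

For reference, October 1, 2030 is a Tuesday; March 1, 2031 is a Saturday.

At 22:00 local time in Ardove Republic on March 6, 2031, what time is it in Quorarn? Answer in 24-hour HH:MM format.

06:00

March 6, 2031 falls between 15 February and 12 October, so daylight saving is in effect and Ardove Republic is at UTC+06:00.
22:00 Ardove Republic − 6h = 16:00 UTC.
1 October 2030 is a Tuesday, so the first Sunday is October 6 and the third is October 20.
1 March 2031 is a Saturday, so the first Sunday is March 2.
At the standard offset (UTC−10:00), 16:00 UTC − 10h = 06:00 Quorarn standard time.
The standard-time date in Quorarn, March 6, 2031, does not fall between 20 October 2030 and 2 March 2031, so daylight saving is not in effect and Quorarn is at UTC−10:00.
16:00 UTC − 10h = 06:00 Quorarn.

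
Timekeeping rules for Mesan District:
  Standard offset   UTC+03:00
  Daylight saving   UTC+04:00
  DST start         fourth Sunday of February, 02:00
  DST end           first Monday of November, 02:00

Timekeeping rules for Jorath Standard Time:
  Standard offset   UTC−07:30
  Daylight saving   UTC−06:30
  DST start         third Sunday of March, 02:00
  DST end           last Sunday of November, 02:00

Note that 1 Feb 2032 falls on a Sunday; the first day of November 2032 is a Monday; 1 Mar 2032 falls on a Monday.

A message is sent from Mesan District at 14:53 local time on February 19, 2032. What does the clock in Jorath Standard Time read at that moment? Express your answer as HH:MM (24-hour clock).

1 February 2032 is a Sunday, so the first Sunday is February 1 and the fourth is February 22.
1 November 2032 is a Monday, so the first Monday is November 1.
February 19, 2032 is outside the daylight-saving period (22 February – 1 November), so Mesan District is on standard time, UTC+03:00.
14:53 Mesan District − 3h = 11:53 UTC.
1 March 2032 is a Monday, so the first Sunday is March 7 and the third is March 21.
1 November 2032 is a Monday, so Sundays fall on 7, 14, 21, 28; the last is November 28.
At the standard offset (UTC−07:30), 11:53 UTC − 7h30m = 04:23 Jorath Standard Time standard time.
Daylight saving runs 21 March – 28 November; the standard-time date in Jorath Standard Time, February 19, 2032, is outside that window, so Jorath Standard Time is on standard time at UTC−07:30.
11:53 UTC − 7h30m = 04:23 Jorath Standard Time.

04:23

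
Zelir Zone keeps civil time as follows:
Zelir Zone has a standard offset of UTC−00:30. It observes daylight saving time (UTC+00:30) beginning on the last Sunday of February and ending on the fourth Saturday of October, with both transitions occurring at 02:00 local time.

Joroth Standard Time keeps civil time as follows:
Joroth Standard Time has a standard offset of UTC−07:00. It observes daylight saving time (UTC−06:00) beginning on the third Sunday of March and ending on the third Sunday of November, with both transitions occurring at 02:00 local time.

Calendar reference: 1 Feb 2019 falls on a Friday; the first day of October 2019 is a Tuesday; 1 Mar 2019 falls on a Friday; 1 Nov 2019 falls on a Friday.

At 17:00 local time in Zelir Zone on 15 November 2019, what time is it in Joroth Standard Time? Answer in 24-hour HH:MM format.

11:30

1 February 2019 is a Friday, so Sundays fall on 3, 10, 17, 24; the last is February 24.
1 October 2019 is a Tuesday, so the first Saturday is October 5 and the fourth is October 26.
15 November 2019 does not fall between 24 February and 26 October, so daylight saving is not in effect and Zelir Zone is at UTC−00:30.
17:00 Zelir Zone + 0h30m = 17:30 UTC.
1 March 2019 is a Friday, so the first Sunday is March 3 and the third is March 17.
1 November 2019 is a Friday, so the first Sunday is November 3 and the third is November 17.
At the standard offset (UTC−07:00), 17:30 UTC − 7h = 10:30 Joroth Standard Time standard time.
The standard-time date in Joroth Standard Time, 15 November 2019, lies within the daylight-saving period (17 March – 17 November), so Joroth Standard Time is on daylight time, UTC−06:00.
17:30 UTC − 6h = 11:30 Joroth Standard Time.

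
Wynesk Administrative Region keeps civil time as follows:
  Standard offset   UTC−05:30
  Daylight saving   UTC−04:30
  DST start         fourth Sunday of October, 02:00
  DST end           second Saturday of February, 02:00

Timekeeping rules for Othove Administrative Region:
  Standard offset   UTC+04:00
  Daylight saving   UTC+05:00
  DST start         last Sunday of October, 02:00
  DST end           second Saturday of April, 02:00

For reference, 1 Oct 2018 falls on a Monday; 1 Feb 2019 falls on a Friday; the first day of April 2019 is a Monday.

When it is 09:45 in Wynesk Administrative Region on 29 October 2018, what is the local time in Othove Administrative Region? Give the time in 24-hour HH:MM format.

1 October 2018 is a Monday, so the first Sunday is October 7 and the fourth is October 28.
1 February 2019 is a Friday, so the first Saturday is February 2 and the second is February 9.
Daylight saving runs 28 October 2018 – 9 February 2019; 29 October 2018 is inside that window, so Wynesk Administrative Region is at UTC−04:30.
09:45 Wynesk Administrative Region + 4h30m = 14:15 UTC.
1 October 2018 is a Monday, so Sundays fall on 7, 14, 21, 28; the last is October 28.
1 April 2019 is a Monday, so the first Saturday is April 6 and the second is April 13.
At the standard offset (UTC+04:00), 14:15 UTC + 4h = 18:15 Othove Administrative Region standard time.
Daylight saving runs 28 October 2018 – 13 April 2019; the standard-time date in Othove Administrative Region, 29 October 2018, is inside that window, so Othove Administrative Region is at UTC+05:00.
14:15 UTC + 5h = 19:15 Othove Administrative Region.

19:15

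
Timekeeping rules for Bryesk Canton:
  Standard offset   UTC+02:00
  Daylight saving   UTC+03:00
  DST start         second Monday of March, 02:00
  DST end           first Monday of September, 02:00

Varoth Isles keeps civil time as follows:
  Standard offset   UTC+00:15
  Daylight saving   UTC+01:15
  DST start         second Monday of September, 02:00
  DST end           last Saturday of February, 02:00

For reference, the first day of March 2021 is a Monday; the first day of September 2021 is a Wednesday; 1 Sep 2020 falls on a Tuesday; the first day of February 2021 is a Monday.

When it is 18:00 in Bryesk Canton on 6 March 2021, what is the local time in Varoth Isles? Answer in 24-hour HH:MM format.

16:15

1 March 2021 is a Monday, so the first Monday is March 1 and the second is March 8.
1 September 2021 is a Wednesday, so the first Monday is September 6.
6 March 2021 is outside the daylight-saving period (8 March – 6 September), so Bryesk Canton is on standard time, UTC+02:00.
18:00 Bryesk Canton − 2h = 16:00 UTC.
1 September 2020 is a Tuesday, so the first Monday is September 7 and the second is September 14.
1 February 2021 is a Monday, so Saturdays fall on 6, 13, 20, 27; the last is February 27.
At the standard offset (UTC+00:15), 16:00 UTC + 0h15m = 16:15 Varoth Isles standard time.
The standard-time date in Varoth Isles, 6 March 2021, does not fall between 14 September 2020 and 27 February 2021, so daylight saving is not in effect and Varoth Isles is at UTC+00:15.
16:00 UTC + 0h15m = 16:15 Varoth Isles.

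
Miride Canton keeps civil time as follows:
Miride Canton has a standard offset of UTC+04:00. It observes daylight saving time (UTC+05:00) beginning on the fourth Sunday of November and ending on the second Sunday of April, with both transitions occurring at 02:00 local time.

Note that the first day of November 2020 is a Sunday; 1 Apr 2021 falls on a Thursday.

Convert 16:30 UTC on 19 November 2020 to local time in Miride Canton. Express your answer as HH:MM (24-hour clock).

1 November 2020 is a Sunday, so the first Sunday is November 1 and the fourth is November 22.
1 April 2021 is a Thursday, so the first Sunday is April 4 and the second is April 11.
At the standard offset (UTC+04:00), 16:30 UTC + 4h = 20:30 Miride Canton standard time.
Daylight saving runs 22 November 2020 – 11 April 2021; the standard-time date in Miride Canton, 19 November 2020, is outside that window, so Miride Canton is on standard time at UTC+04:00.
16:30 UTC + 4h = 20:30 local.

20:30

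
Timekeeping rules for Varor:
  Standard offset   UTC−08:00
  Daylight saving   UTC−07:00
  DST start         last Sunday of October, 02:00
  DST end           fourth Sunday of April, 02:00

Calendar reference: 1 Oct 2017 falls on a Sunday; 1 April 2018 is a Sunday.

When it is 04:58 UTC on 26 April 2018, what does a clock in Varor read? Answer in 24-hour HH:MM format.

20:58

1 October 2017 is a Sunday, so Sundays fall on 1, 8, 15, 22, 29; the last is October 29.
1 April 2018 is a Sunday, so the first Sunday is April 1 and the fourth is April 22.
At the standard offset (UTC−08:00), 04:58 UTC − 8h = 20:58 Varor standard time (rolling into the previous day, 25 April 2018).
The standard-time date in Varor, 25 April 2018, does not fall between 29 October 2017 and 22 April 2018, so daylight saving is not in effect and Varor is at UTC−08:00.
04:58 UTC − 8h = 20:58 local (rolling into the previous day, 25 April 2018).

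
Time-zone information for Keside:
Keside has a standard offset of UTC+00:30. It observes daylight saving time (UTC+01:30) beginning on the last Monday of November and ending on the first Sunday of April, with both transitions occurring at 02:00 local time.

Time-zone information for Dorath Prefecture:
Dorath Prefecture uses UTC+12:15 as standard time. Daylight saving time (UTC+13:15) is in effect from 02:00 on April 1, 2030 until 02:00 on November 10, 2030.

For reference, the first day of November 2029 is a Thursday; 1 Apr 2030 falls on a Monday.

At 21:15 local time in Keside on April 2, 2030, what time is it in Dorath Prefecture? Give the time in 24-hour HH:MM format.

1 November 2029 is a Thursday, so Mondays fall on 5, 12, 19, 26; the last is November 26.
1 April 2030 is a Monday, so the first Sunday is April 7.
Daylight saving runs 26 November 2029 – 7 April 2030; April 2, 2030 is inside that window, so Keside is at UTC+01:30.
21:15 Keside − 1h30m = 19:45 UTC.
At the standard offset (UTC+12:15), 19:45 UTC + 12h15m = 08:00 Dorath Prefecture standard time (rolling into the next day, 3 April 2030).
The standard-time date in Dorath Prefecture, April 3, 2030, falls between 1 April and 10 November, so daylight saving is in effect and Dorath Prefecture is at UTC+13:15.
19:45 UTC + 13h15m = 09:00 Dorath Prefecture (rolling into the next day, 3 April 2030).

09:00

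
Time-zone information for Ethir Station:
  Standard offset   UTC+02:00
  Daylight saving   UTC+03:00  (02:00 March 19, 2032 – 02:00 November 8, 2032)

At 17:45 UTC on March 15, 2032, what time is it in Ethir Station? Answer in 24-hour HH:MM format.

19:45

At the standard offset (UTC+02:00), 17:45 UTC + 2h = 19:45 Ethir Station standard time.
The standard-time date in Ethir Station, March 15, 2032, does not fall between 19 March and 8 November, so daylight saving is not in effect and Ethir Station is at UTC+02:00.
17:45 UTC + 2h = 19:45 local.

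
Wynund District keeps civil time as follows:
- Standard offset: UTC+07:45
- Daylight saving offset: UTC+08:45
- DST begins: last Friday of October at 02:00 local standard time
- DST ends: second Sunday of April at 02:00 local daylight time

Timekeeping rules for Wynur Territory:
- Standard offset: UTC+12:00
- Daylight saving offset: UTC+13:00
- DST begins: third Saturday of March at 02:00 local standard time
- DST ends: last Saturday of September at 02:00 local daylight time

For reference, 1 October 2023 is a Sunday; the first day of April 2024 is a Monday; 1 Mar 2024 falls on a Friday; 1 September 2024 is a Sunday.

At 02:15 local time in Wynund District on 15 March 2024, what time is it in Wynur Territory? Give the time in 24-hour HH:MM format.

05:30

1 October 2023 is a Sunday, so Fridays fall on 6, 13, 20, 27; the last is October 27.
1 April 2024 is a Monday, so the first Sunday is April 7 and the second is April 14.
Daylight saving runs 27 October 2023 – 14 April 2024; 15 March 2024 is inside that window, so Wynund District is at UTC+08:45.
02:15 Wynund District − 8h45m = 17:30 UTC (rolling into the previous day, 14 March 2024).
1 March 2024 is a Friday, so the first Saturday is March 2 and the third is March 16.
1 September 2024 is a Sunday, so Saturdays fall on 7, 14, 21, 28; the last is September 28.
At the standard offset (UTC+12:00), 17:30 UTC + 12h = 05:30 Wynur Territory standard time (rolling into the next day, 15 March 2024).
The standard-time date in Wynur Territory, 15 March 2024, does not fall between 16 March and 28 September, so daylight saving is not in effect and Wynur Territory is at UTC+12:00.
17:30 UTC + 12h = 05:30 Wynur Territory (rolling into the next day, 15 March 2024).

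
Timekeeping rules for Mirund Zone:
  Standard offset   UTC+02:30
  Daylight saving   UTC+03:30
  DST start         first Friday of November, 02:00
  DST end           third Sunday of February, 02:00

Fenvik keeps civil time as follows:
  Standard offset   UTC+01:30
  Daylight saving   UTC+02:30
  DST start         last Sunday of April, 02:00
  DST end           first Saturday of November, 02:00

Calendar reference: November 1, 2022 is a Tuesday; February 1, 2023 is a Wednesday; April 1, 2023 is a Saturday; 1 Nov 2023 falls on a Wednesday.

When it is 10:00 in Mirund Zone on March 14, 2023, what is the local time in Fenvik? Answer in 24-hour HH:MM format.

1 November 2022 is a Tuesday, so the first Friday is November 4.
1 February 2023 is a Wednesday, so the first Sunday is February 5 and the third is February 19.
March 14, 2023 is outside the daylight-saving period (4 November 2022 – 19 February 2023), so Mirund Zone is on standard time, UTC+02:30.
10:00 Mirund Zone − 2h30m = 07:30 UTC.
1 April 2023 is a Saturday, so Sundays fall on 2, 9, 16, 23, 30; the last is April 30.
1 November 2023 is a Wednesday, so the first Saturday is November 4.
At the standard offset (UTC+01:30), 07:30 UTC + 1h30m = 09:00 Fenvik standard time.
The standard-time date in Fenvik, March 14, 2023, does not fall between 30 April and 4 November, so daylight saving is not in effect and Fenvik is at UTC+01:30.
07:30 UTC + 1h30m = 09:00 Fenvik.

09:00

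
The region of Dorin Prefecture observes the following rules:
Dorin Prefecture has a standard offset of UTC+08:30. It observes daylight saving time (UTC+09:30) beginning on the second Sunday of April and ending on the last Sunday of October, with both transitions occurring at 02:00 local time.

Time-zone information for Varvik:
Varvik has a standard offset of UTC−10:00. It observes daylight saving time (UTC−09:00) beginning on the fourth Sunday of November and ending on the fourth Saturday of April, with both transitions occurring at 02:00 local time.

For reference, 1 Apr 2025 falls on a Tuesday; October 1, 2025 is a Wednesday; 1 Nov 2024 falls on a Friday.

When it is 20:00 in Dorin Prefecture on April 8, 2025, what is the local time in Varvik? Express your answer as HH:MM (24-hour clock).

1 April 2025 is a Tuesday, so the first Sunday is April 6 and the second is April 13.
1 October 2025 is a Wednesday, so Sundays fall on 5, 12, 19, 26; the last is October 26.
Daylight saving runs 13 April – 26 October; April 8, 2025 is outside that window, so Dorin Prefecture is on standard time at UTC+08:30.
20:00 Dorin Prefecture − 8h30m = 11:30 UTC.
1 November 2024 is a Friday, so the first Sunday is November 3 and the fourth is November 24.
1 April 2025 is a Tuesday, so the first Saturday is April 5 and the fourth is April 26.
At the standard offset (UTC−10:00), 11:30 UTC − 10h = 01:30 Varvik standard time.
The standard-time date in Varvik, April 8, 2025, falls between 24 November 2024 and 26 April 2025, so daylight saving is in effect and Varvik is at UTC−09:00.
11:30 UTC − 9h = 02:30 Varvik.

02:30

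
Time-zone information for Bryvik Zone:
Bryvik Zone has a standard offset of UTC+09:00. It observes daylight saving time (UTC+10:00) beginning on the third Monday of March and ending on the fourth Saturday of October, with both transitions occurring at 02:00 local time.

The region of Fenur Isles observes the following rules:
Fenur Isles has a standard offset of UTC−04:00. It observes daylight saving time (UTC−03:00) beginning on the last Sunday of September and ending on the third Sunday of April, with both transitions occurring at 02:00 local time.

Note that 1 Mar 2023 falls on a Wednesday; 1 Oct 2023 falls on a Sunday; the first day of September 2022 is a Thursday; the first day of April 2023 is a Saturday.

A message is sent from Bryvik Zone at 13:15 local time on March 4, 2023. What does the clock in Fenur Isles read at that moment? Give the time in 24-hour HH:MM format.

01:15

1 March 2023 is a Wednesday, so the first Monday is March 6 and the third is March 20.
1 October 2023 is a Sunday, so the first Saturday is October 7 and the fourth is October 28.
March 4, 2023 does not fall between 20 March and 28 October, so daylight saving is not in effect and Bryvik Zone is at UTC+09:00.
13:15 Bryvik Zone − 9h = 04:15 UTC.
1 September 2022 is a Thursday, so Sundays fall on 4, 11, 18, 25; the last is September 25.
1 April 2023 is a Saturday, so the first Sunday is April 2 and the third is April 16.
At the standard offset (UTC−04:00), 04:15 UTC − 4h = 00:15 Fenur Isles standard time.
The standard-time date in Fenur Isles, March 4, 2023, lies within the daylight-saving period (25 September 2022 – 16 April 2023), so Fenur Isles is on daylight time, UTC−03:00.
04:15 UTC − 3h = 01:15 Fenur Isles.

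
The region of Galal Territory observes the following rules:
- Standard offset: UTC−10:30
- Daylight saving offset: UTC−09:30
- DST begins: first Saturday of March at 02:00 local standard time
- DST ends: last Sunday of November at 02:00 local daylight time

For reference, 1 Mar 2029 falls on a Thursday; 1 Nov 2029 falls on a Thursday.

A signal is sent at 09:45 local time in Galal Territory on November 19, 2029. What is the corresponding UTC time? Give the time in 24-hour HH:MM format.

1 March 2029 is a Thursday, so the first Saturday is March 3.
1 November 2029 is a Thursday, so Sundays fall on 4, 11, 18, 25; the last is November 25.
November 19, 2029 falls between 3 March and 25 November, so daylight saving is in effect and Galal Territory is at UTC−09:30.
09:45 local + 9h30m = 19:15 UTC.

19:15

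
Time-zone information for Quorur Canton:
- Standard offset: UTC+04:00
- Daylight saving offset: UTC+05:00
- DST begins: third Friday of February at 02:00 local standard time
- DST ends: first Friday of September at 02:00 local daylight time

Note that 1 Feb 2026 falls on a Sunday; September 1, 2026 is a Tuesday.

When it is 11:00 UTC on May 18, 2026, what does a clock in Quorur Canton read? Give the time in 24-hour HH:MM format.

16:00

1 February 2026 is a Sunday, so the first Friday is February 6 and the third is February 20.
1 September 2026 is a Tuesday, so the first Friday is September 4.
At the standard offset (UTC+04:00), 11:00 UTC + 4h = 15:00 Quorur Canton standard time.
Daylight saving runs 20 February – 4 September; the standard-time date in Quorur Canton, May 18, 2026, is inside that window, so Quorur Canton is at UTC+05:00.
11:00 UTC + 5h = 16:00 local.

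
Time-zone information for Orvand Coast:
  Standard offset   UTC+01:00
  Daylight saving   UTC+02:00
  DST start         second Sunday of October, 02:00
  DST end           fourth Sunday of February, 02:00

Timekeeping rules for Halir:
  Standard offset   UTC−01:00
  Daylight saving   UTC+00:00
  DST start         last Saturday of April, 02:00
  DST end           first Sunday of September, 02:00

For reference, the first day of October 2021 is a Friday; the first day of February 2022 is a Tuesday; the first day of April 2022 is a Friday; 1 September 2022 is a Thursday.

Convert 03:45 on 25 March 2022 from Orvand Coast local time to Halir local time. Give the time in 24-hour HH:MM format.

1 October 2021 is a Friday, so the first Sunday is October 3 and the second is October 10.
1 February 2022 is a Tuesday, so the first Sunday is February 6 and the fourth is February 27.
25 March 2022 is outside the daylight-saving period (10 October 2021 – 27 February 2022), so Orvand Coast is on standard time, UTC+01:00.
03:45 Orvand Coast − 1h = 02:45 UTC.
1 April 2022 is a Friday, so Saturdays fall on 2, 9, 16, 23, 30; the last is April 30.
1 September 2022 is a Thursday, so the first Sunday is September 4.
At the standard offset (UTC−01:00), 02:45 UTC − 1h = 01:45 Halir standard time.
The standard-time date in Halir, 25 March 2022, is outside the daylight-saving period (30 April – 4 September), so Halir is on standard time, UTC−01:00.
02:45 UTC − 1h = 01:45 Halir.

01:45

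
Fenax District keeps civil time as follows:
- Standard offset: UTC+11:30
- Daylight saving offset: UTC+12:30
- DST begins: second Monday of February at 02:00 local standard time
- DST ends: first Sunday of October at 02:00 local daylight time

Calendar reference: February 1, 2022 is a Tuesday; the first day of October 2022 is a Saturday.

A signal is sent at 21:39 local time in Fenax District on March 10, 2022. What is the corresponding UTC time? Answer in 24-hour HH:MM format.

09:09

1 February 2022 is a Tuesday, so the first Monday is February 7 and the second is February 14.
1 October 2022 is a Saturday, so the first Sunday is October 2.
March 10, 2022 falls between 14 February and 2 October, so daylight saving is in effect and Fenax District is at UTC+12:30.
21:39 local − 12h30m = 09:09 UTC.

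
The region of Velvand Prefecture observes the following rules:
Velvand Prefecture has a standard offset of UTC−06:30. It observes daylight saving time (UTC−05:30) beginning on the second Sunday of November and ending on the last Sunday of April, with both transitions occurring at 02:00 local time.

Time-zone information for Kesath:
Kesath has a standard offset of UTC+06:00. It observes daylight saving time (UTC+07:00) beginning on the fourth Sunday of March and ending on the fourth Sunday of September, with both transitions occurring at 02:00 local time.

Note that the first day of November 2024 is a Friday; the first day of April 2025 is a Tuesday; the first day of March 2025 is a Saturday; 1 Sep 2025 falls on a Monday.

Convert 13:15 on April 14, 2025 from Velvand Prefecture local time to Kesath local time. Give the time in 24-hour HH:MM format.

1 November 2024 is a Friday, so the first Sunday is November 3 and the second is November 10.
1 April 2025 is a Tuesday, so Sundays fall on 6, 13, 20, 27; the last is April 27.
Daylight saving runs 10 November 2024 – 27 April 2025; April 14, 2025 is inside that window, so Velvand Prefecture is at UTC−05:30.
13:15 Velvand Prefecture + 5h30m = 18:45 UTC.
1 March 2025 is a Saturday, so the first Sunday is March 2 and the fourth is March 23.
1 September 2025 is a Monday, so the first Sunday is September 7 and the fourth is September 28.
At the standard offset (UTC+06:00), 18:45 UTC + 6h = 00:45 Kesath standard time (rolling into the next day, 15 April 2025).
The standard-time date in Kesath, April 15, 2025, lies within the daylight-saving period (23 March – 28 September), so Kesath is on daylight time, UTC+07:00.
18:45 UTC + 7h = 01:45 Kesath (rolling into the next day, 15 April 2025).

01:45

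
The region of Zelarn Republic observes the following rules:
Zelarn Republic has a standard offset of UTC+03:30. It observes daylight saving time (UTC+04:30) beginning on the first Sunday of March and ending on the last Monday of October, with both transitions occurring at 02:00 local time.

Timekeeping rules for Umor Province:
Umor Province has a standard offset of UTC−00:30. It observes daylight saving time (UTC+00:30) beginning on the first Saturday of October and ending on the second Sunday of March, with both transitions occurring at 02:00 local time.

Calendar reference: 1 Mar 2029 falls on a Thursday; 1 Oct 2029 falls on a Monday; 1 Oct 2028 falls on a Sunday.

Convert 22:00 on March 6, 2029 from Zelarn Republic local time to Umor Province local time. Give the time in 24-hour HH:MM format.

18:00

1 March 2029 is a Thursday, so the first Sunday is March 4.
1 October 2029 is a Monday, so Mondays fall on 1, 8, 15, 22, 29; the last is October 29.
Daylight saving runs 4 March – 29 October; March 6, 2029 is inside that window, so Zelarn Republic is at UTC+04:30.
22:00 Zelarn Republic − 4h30m = 17:30 UTC.
1 October 2028 is a Sunday, so the first Saturday is October 7.
1 March 2029 is a Thursday, so the first Sunday is March 4 and the second is March 11.
At the standard offset (UTC−00:30), 17:30 UTC − 0h30m = 17:00 Umor Province standard time.
The standard-time date in Umor Province, March 6, 2029, falls between 7 October 2028 and 11 March 2029, so daylight saving is in effect and Umor Province is at UTC+00:30.
17:30 UTC + 0h30m = 18:00 Umor Province.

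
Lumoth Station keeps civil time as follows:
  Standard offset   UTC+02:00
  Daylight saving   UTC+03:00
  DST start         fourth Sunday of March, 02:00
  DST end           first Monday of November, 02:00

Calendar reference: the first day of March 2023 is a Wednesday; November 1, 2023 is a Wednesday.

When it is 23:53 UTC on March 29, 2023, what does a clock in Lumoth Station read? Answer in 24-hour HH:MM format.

02:53

1 March 2023 is a Wednesday, so the first Sunday is March 5 and the fourth is March 26.
1 November 2023 is a Wednesday, so the first Monday is November 6.
At the standard offset (UTC+02:00), 23:53 UTC + 2h = 01:53 Lumoth Station standard time (rolling into the next day, 30 March 2023).
The standard-time date in Lumoth Station, March 30, 2023, falls between 26 March and 6 November, so daylight saving is in effect and Lumoth Station is at UTC+03:00.
23:53 UTC + 3h = 02:53 local (rolling into the next day, 30 March 2023).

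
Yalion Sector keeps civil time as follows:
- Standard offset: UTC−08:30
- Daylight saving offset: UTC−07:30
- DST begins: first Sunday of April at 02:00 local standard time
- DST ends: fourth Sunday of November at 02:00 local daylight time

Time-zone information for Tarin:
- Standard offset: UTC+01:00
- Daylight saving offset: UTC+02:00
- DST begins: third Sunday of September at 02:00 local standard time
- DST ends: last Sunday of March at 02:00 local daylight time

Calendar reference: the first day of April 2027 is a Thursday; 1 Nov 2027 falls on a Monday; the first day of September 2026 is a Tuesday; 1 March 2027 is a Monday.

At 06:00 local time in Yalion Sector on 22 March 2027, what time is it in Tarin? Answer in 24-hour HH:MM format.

1 April 2027 is a Thursday, so the first Sunday is April 4.
1 November 2027 is a Monday, so the first Sunday is November 7 and the fourth is November 28.
Daylight saving runs 4 April – 28 November; 22 March 2027 is outside that window, so Yalion Sector is on standard time at UTC−08:30.
06:00 Yalion Sector + 8h30m = 14:30 UTC.
1 September 2026 is a Tuesday, so the first Sunday is September 6 and the third is September 20.
1 March 2027 is a Monday, so Sundays fall on 7, 14, 21, 28; the last is March 28.
At the standard offset (UTC+01:00), 14:30 UTC + 1h = 15:30 Tarin standard time.
Daylight saving runs 20 September 2026 – 28 March 2027; the standard-time date in Tarin, 22 March 2027, is inside that window, so Tarin is at UTC+02:00.
14:30 UTC + 2h = 16:30 Tarin.

16:30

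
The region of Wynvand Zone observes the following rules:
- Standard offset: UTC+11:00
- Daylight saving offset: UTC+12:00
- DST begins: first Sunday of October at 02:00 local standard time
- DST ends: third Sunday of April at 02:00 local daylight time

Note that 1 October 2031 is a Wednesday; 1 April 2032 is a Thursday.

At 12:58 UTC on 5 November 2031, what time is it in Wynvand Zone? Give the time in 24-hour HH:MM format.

1 October 2031 is a Wednesday, so the first Sunday is October 5.
1 April 2032 is a Thursday, so the first Sunday is April 4 and the third is April 18.
At the standard offset (UTC+11:00), 12:58 UTC + 11h = 23:58 Wynvand Zone standard time.
The standard-time date in Wynvand Zone, 5 November 2031, falls between 5 October 2031 and 18 April 2032, so daylight saving is in effect and Wynvand Zone is at UTC+12:00.
12:58 UTC + 12h = 00:58 local (rolling into the next day, 6 November 2031).

00:58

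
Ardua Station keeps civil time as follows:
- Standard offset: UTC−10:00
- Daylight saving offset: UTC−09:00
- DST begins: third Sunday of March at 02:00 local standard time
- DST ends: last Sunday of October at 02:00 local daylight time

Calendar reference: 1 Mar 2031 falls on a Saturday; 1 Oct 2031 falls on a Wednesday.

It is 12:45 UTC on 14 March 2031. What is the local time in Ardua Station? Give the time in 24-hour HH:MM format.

02:45

1 March 2031 is a Saturday, so the first Sunday is March 2 and the third is March 16.
1 October 2031 is a Wednesday, so Sundays fall on 5, 12, 19, 26; the last is October 26.
At the standard offset (UTC−10:00), 12:45 UTC − 10h = 02:45 Ardua Station standard time.
Daylight saving runs 16 March – 26 October; the standard-time date in Ardua Station, 14 March 2031, is outside that window, so Ardua Station is on standard time at UTC−10:00.
12:45 UTC − 10h = 02:45 local.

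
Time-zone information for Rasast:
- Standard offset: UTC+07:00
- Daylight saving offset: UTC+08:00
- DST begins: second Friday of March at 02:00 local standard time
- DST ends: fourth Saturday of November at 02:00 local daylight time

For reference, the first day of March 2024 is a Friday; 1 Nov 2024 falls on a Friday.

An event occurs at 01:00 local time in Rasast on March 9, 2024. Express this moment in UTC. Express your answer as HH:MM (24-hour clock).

17:00

1 March 2024 is a Friday, so the first Friday is March 1 and the second is March 8.
1 November 2024 is a Friday, so the first Saturday is November 2 and the fourth is November 23.
March 9, 2024 lies within the daylight-saving period (8 March – 23 November), so Rasast is on daylight time, UTC+08:00.
01:00 local − 8h = 17:00 UTC (rolling into the previous day, 8 March 2024).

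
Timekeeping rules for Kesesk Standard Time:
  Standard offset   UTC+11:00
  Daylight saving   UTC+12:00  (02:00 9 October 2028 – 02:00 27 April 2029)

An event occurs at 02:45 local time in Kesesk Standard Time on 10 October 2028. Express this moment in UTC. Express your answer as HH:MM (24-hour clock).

14:45

10 October 2028 falls between 9 October 2028 and 27 April 2029, so daylight saving is in effect and Kesesk Standard Time is at UTC+12:00.
02:45 local − 12h = 14:45 UTC (rolling into the previous day, 9 October 2028).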